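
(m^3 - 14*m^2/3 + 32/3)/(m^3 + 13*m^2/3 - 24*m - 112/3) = (m - 2)/(m + 7)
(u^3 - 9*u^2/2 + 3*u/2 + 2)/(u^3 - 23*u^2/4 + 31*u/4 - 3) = 2*(2*u + 1)/(4*u - 3)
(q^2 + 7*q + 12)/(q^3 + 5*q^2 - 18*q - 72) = (q + 4)/(q^2 + 2*q - 24)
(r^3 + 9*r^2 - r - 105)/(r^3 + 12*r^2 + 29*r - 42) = (r^2 + 2*r - 15)/(r^2 + 5*r - 6)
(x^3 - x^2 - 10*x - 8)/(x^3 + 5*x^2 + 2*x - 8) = (x^2 - 3*x - 4)/(x^2 + 3*x - 4)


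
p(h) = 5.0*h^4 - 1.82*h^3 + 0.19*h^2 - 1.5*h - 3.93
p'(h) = 20.0*h^3 - 5.46*h^2 + 0.38*h - 1.5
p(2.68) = 216.32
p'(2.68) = 345.28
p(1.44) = 10.37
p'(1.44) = 47.45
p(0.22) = -4.26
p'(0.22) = -1.47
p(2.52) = 166.01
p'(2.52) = 284.84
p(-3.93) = 1308.10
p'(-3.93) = -1301.29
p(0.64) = -4.45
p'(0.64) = 1.75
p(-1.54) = 33.60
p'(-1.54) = -88.08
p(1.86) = 42.07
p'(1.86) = 109.01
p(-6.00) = 6885.03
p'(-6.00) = -4520.34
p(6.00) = 6080.79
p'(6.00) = 4124.22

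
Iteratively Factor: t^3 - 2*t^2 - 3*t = (t + 1)*(t^2 - 3*t) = t*(t + 1)*(t - 3)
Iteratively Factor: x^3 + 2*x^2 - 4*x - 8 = (x + 2)*(x^2 - 4) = (x + 2)^2*(x - 2)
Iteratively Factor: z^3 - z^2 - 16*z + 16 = (z - 4)*(z^2 + 3*z - 4) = (z - 4)*(z - 1)*(z + 4)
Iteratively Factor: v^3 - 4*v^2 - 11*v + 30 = (v - 5)*(v^2 + v - 6) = (v - 5)*(v - 2)*(v + 3)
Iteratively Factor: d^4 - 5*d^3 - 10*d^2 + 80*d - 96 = (d - 4)*(d^3 - d^2 - 14*d + 24) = (d - 4)*(d - 3)*(d^2 + 2*d - 8) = (d - 4)*(d - 3)*(d - 2)*(d + 4)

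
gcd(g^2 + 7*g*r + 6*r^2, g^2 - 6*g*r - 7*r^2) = g + r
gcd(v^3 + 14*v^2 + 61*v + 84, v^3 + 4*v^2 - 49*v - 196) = v^2 + 11*v + 28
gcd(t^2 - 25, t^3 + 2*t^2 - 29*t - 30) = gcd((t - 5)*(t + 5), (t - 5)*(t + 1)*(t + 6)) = t - 5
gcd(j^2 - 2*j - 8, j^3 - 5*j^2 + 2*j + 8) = j - 4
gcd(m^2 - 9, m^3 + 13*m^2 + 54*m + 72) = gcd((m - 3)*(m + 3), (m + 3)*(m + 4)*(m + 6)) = m + 3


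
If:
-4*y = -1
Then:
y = 1/4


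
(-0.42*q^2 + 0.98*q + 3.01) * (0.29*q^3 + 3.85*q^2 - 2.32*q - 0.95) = -0.1218*q^5 - 1.3328*q^4 + 5.6203*q^3 + 9.7139*q^2 - 7.9142*q - 2.8595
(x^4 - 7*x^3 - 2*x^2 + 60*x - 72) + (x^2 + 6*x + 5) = x^4 - 7*x^3 - x^2 + 66*x - 67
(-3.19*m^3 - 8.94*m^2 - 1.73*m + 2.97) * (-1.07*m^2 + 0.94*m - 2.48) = 3.4133*m^5 + 6.5672*m^4 + 1.3587*m^3 + 17.3671*m^2 + 7.0822*m - 7.3656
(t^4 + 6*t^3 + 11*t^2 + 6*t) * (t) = t^5 + 6*t^4 + 11*t^3 + 6*t^2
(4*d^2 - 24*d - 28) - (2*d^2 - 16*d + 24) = 2*d^2 - 8*d - 52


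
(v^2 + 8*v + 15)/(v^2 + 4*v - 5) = (v + 3)/(v - 1)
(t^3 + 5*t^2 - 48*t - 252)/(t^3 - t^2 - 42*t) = (t + 6)/t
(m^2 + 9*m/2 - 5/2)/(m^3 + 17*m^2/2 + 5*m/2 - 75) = (2*m - 1)/(2*m^2 + 7*m - 30)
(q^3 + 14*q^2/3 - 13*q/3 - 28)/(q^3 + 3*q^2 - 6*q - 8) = (q^2 + 2*q/3 - 7)/(q^2 - q - 2)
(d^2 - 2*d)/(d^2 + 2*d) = (d - 2)/(d + 2)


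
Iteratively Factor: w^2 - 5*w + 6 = (w - 3)*(w - 2)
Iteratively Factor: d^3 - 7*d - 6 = (d - 3)*(d^2 + 3*d + 2) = (d - 3)*(d + 1)*(d + 2)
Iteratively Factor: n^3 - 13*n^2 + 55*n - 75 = (n - 5)*(n^2 - 8*n + 15) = (n - 5)*(n - 3)*(n - 5)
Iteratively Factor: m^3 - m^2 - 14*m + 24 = (m - 3)*(m^2 + 2*m - 8) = (m - 3)*(m + 4)*(m - 2)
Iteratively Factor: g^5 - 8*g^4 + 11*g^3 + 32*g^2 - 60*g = (g - 3)*(g^4 - 5*g^3 - 4*g^2 + 20*g) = (g - 3)*(g - 2)*(g^3 - 3*g^2 - 10*g) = (g - 5)*(g - 3)*(g - 2)*(g^2 + 2*g) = (g - 5)*(g - 3)*(g - 2)*(g + 2)*(g)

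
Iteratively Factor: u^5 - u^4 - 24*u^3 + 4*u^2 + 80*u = (u - 5)*(u^4 + 4*u^3 - 4*u^2 - 16*u) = u*(u - 5)*(u^3 + 4*u^2 - 4*u - 16) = u*(u - 5)*(u + 2)*(u^2 + 2*u - 8) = u*(u - 5)*(u - 2)*(u + 2)*(u + 4)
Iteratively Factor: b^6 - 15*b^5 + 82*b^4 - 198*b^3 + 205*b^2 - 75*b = (b - 3)*(b^5 - 12*b^4 + 46*b^3 - 60*b^2 + 25*b) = (b - 5)*(b - 3)*(b^4 - 7*b^3 + 11*b^2 - 5*b) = b*(b - 5)*(b - 3)*(b^3 - 7*b^2 + 11*b - 5) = b*(b - 5)*(b - 3)*(b - 1)*(b^2 - 6*b + 5) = b*(b - 5)^2*(b - 3)*(b - 1)*(b - 1)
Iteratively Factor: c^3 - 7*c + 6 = (c + 3)*(c^2 - 3*c + 2) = (c - 1)*(c + 3)*(c - 2)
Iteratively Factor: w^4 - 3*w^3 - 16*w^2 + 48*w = (w + 4)*(w^3 - 7*w^2 + 12*w) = (w - 4)*(w + 4)*(w^2 - 3*w) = (w - 4)*(w - 3)*(w + 4)*(w)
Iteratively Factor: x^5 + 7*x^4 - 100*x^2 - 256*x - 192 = (x + 4)*(x^4 + 3*x^3 - 12*x^2 - 52*x - 48) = (x + 3)*(x + 4)*(x^3 - 12*x - 16) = (x + 2)*(x + 3)*(x + 4)*(x^2 - 2*x - 8) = (x + 2)^2*(x + 3)*(x + 4)*(x - 4)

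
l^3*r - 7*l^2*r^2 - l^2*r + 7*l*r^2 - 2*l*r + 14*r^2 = (l - 2)*(l - 7*r)*(l*r + r)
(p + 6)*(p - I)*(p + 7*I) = p^3 + 6*p^2 + 6*I*p^2 + 7*p + 36*I*p + 42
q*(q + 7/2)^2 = q^3 + 7*q^2 + 49*q/4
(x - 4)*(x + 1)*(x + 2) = x^3 - x^2 - 10*x - 8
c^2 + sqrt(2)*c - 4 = (c - sqrt(2))*(c + 2*sqrt(2))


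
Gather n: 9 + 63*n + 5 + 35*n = 98*n + 14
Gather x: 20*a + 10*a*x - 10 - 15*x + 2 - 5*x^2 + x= 20*a - 5*x^2 + x*(10*a - 14) - 8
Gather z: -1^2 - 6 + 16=9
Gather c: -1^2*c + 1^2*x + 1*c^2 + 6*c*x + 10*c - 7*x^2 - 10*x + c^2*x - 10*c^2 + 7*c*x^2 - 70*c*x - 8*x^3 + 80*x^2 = c^2*(x - 9) + c*(7*x^2 - 64*x + 9) - 8*x^3 + 73*x^2 - 9*x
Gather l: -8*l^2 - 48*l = -8*l^2 - 48*l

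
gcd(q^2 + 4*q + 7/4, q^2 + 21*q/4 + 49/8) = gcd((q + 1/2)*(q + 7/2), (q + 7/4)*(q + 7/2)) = q + 7/2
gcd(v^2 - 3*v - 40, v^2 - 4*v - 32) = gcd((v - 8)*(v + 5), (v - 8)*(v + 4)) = v - 8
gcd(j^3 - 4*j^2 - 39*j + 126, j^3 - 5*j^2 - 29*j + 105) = j^2 - 10*j + 21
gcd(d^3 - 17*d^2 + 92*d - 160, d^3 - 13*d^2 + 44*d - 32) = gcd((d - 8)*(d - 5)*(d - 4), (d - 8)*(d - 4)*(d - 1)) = d^2 - 12*d + 32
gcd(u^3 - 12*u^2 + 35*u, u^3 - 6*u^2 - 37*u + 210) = u^2 - 12*u + 35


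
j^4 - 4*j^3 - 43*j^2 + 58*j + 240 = (j - 8)*(j - 3)*(j + 2)*(j + 5)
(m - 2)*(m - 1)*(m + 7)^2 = m^4 + 11*m^3 + 9*m^2 - 119*m + 98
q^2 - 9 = (q - 3)*(q + 3)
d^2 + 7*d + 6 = (d + 1)*(d + 6)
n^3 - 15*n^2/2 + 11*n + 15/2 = (n - 5)*(n - 3)*(n + 1/2)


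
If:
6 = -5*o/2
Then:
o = -12/5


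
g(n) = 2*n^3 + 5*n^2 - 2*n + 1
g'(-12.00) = 742.00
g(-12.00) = -2711.00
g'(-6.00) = 154.00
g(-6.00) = -239.00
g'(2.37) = 55.40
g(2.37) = 50.97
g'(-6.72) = 201.75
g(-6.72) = -366.70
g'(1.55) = 27.92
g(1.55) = 17.36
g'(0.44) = 3.56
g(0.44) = 1.26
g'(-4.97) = 96.51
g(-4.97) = -111.08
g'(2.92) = 78.36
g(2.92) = 87.59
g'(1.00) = 14.00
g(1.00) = 6.00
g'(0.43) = 3.41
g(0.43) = 1.22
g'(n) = 6*n^2 + 10*n - 2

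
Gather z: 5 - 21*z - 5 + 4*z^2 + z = 4*z^2 - 20*z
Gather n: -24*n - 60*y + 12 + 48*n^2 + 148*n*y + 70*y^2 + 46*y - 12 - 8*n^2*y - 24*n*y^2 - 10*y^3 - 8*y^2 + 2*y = n^2*(48 - 8*y) + n*(-24*y^2 + 148*y - 24) - 10*y^3 + 62*y^2 - 12*y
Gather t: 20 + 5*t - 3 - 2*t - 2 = 3*t + 15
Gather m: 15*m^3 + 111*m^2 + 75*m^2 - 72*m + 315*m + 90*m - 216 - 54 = 15*m^3 + 186*m^2 + 333*m - 270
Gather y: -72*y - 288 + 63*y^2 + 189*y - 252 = 63*y^2 + 117*y - 540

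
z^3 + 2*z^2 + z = z*(z + 1)^2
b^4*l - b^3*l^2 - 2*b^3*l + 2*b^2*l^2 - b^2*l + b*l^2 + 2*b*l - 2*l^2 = (b - 2)*(b - 1)*(b - l)*(b*l + l)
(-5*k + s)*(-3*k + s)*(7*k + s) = 105*k^3 - 41*k^2*s - k*s^2 + s^3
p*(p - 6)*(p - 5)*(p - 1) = p^4 - 12*p^3 + 41*p^2 - 30*p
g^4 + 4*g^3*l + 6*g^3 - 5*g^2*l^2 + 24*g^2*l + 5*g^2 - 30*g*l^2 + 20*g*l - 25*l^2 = (g + 1)*(g + 5)*(g - l)*(g + 5*l)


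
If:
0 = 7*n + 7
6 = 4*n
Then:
No Solution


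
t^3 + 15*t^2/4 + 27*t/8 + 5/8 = (t + 1/4)*(t + 1)*(t + 5/2)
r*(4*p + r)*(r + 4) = 4*p*r^2 + 16*p*r + r^3 + 4*r^2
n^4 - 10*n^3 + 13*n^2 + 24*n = n*(n - 8)*(n - 3)*(n + 1)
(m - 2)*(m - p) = m^2 - m*p - 2*m + 2*p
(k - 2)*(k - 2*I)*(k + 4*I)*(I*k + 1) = I*k^4 - k^3 - 2*I*k^3 + 2*k^2 + 10*I*k^2 + 8*k - 20*I*k - 16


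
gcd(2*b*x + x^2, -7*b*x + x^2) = x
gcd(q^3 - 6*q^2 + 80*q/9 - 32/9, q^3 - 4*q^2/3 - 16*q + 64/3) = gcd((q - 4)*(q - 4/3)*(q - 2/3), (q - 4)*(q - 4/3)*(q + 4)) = q^2 - 16*q/3 + 16/3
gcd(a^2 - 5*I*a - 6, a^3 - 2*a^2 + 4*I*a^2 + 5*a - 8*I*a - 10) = 1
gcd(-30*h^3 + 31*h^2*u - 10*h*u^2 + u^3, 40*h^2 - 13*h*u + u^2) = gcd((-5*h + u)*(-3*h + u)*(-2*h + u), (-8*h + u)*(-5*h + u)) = -5*h + u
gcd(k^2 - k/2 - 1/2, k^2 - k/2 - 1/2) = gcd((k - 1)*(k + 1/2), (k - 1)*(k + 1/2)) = k^2 - k/2 - 1/2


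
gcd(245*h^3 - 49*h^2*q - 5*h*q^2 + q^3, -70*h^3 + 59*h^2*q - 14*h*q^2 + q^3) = 35*h^2 - 12*h*q + q^2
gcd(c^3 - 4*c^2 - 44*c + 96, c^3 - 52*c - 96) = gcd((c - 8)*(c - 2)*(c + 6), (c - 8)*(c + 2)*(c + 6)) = c^2 - 2*c - 48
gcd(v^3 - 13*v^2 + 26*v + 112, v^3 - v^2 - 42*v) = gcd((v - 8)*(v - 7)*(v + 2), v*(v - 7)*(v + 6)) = v - 7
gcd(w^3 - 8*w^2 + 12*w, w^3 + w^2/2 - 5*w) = w^2 - 2*w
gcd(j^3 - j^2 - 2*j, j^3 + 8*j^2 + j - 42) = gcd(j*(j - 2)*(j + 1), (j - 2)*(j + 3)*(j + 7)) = j - 2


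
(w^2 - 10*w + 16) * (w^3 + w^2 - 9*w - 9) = w^5 - 9*w^4 - 3*w^3 + 97*w^2 - 54*w - 144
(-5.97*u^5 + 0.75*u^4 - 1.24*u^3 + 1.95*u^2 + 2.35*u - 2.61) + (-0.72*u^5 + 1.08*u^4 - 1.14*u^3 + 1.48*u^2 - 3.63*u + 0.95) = -6.69*u^5 + 1.83*u^4 - 2.38*u^3 + 3.43*u^2 - 1.28*u - 1.66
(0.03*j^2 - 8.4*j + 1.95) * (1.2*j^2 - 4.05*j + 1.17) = 0.036*j^4 - 10.2015*j^3 + 36.3951*j^2 - 17.7255*j + 2.2815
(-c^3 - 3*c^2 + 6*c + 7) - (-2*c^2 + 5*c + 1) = -c^3 - c^2 + c + 6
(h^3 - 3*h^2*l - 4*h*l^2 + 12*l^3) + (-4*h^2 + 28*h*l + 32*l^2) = h^3 - 3*h^2*l - 4*h^2 - 4*h*l^2 + 28*h*l + 12*l^3 + 32*l^2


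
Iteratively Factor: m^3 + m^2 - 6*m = (m)*(m^2 + m - 6) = m*(m - 2)*(m + 3)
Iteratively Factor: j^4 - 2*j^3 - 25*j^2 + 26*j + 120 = (j + 4)*(j^3 - 6*j^2 - j + 30) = (j + 2)*(j + 4)*(j^2 - 8*j + 15) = (j - 5)*(j + 2)*(j + 4)*(j - 3)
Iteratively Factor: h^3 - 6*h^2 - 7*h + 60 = (h + 3)*(h^2 - 9*h + 20) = (h - 5)*(h + 3)*(h - 4)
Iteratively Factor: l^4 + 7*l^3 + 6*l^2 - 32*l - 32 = (l - 2)*(l^3 + 9*l^2 + 24*l + 16) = (l - 2)*(l + 4)*(l^2 + 5*l + 4) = (l - 2)*(l + 1)*(l + 4)*(l + 4)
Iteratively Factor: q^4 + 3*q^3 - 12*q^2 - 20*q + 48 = (q + 4)*(q^3 - q^2 - 8*q + 12) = (q + 3)*(q + 4)*(q^2 - 4*q + 4) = (q - 2)*(q + 3)*(q + 4)*(q - 2)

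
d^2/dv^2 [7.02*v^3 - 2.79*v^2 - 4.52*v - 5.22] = 42.12*v - 5.58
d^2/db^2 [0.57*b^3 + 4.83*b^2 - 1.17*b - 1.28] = 3.42*b + 9.66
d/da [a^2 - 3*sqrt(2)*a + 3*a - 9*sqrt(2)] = 2*a - 3*sqrt(2) + 3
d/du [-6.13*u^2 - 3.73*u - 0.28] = -12.26*u - 3.73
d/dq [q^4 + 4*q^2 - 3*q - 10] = 4*q^3 + 8*q - 3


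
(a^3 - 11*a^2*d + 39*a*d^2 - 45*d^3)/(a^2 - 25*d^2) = (a^2 - 6*a*d + 9*d^2)/(a + 5*d)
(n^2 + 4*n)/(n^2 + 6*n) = (n + 4)/(n + 6)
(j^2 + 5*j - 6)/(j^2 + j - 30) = (j - 1)/(j - 5)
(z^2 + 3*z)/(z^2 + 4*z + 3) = z/(z + 1)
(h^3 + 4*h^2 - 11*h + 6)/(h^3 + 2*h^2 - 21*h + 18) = (h - 1)/(h - 3)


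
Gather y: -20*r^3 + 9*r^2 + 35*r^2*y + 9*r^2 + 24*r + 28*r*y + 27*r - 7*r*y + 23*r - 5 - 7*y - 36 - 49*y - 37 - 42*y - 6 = -20*r^3 + 18*r^2 + 74*r + y*(35*r^2 + 21*r - 98) - 84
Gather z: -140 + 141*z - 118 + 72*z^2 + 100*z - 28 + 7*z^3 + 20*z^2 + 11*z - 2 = 7*z^3 + 92*z^2 + 252*z - 288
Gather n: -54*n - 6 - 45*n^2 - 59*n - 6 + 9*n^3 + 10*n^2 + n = 9*n^3 - 35*n^2 - 112*n - 12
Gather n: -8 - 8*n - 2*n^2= -2*n^2 - 8*n - 8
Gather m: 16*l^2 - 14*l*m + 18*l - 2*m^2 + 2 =16*l^2 - 14*l*m + 18*l - 2*m^2 + 2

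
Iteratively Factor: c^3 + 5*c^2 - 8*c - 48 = (c + 4)*(c^2 + c - 12) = (c + 4)^2*(c - 3)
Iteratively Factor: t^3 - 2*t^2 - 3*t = (t + 1)*(t^2 - 3*t) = (t - 3)*(t + 1)*(t)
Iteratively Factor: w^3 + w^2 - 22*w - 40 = (w + 4)*(w^2 - 3*w - 10) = (w - 5)*(w + 4)*(w + 2)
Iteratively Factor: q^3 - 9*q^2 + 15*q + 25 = (q - 5)*(q^2 - 4*q - 5) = (q - 5)^2*(q + 1)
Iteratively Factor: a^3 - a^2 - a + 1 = (a - 1)*(a^2 - 1) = (a - 1)*(a + 1)*(a - 1)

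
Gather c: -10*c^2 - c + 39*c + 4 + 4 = -10*c^2 + 38*c + 8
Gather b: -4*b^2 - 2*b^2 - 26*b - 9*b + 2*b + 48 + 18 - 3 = -6*b^2 - 33*b + 63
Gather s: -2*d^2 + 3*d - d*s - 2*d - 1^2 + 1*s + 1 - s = -2*d^2 - d*s + d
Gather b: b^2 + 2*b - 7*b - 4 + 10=b^2 - 5*b + 6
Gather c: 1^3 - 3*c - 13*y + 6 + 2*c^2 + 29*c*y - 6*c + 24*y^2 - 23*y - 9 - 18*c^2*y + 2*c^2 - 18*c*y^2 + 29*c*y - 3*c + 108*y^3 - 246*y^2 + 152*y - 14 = c^2*(4 - 18*y) + c*(-18*y^2 + 58*y - 12) + 108*y^3 - 222*y^2 + 116*y - 16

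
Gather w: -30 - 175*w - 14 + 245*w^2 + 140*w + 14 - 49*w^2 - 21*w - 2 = 196*w^2 - 56*w - 32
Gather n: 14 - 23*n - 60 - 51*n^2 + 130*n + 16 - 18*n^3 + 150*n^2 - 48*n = -18*n^3 + 99*n^2 + 59*n - 30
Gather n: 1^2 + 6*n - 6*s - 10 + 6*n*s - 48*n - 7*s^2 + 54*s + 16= n*(6*s - 42) - 7*s^2 + 48*s + 7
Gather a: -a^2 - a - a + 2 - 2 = -a^2 - 2*a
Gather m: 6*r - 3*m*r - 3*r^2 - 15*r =-3*m*r - 3*r^2 - 9*r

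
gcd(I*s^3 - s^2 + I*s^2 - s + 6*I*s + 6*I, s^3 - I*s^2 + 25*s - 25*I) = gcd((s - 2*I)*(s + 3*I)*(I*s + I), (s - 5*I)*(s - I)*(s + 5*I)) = 1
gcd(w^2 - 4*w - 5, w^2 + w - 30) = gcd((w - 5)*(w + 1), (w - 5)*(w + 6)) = w - 5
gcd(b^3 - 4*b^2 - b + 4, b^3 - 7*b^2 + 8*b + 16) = b^2 - 3*b - 4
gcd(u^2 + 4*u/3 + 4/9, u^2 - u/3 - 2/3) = u + 2/3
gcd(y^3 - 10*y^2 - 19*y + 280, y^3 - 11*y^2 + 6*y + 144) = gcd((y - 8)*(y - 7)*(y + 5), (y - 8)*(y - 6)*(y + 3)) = y - 8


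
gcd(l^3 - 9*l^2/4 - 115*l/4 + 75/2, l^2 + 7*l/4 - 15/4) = l - 5/4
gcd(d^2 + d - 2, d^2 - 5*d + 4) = d - 1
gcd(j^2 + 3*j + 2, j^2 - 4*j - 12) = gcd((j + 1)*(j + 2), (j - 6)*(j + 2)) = j + 2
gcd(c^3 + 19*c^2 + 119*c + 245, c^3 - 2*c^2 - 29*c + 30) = c + 5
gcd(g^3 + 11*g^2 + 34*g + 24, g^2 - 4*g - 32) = g + 4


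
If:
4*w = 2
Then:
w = 1/2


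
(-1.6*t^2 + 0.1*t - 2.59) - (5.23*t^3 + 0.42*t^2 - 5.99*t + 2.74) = -5.23*t^3 - 2.02*t^2 + 6.09*t - 5.33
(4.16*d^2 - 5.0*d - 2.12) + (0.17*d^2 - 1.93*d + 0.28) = 4.33*d^2 - 6.93*d - 1.84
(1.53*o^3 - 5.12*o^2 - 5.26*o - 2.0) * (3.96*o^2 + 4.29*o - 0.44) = 6.0588*o^5 - 13.7115*o^4 - 43.4676*o^3 - 28.2326*o^2 - 6.2656*o + 0.88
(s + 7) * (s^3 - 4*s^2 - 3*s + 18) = s^4 + 3*s^3 - 31*s^2 - 3*s + 126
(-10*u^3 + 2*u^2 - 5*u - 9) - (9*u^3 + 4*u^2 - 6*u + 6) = -19*u^3 - 2*u^2 + u - 15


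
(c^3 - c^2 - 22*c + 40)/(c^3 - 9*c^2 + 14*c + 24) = (c^2 + 3*c - 10)/(c^2 - 5*c - 6)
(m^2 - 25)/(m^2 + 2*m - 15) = (m - 5)/(m - 3)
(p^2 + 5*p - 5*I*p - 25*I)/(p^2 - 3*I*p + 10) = (p + 5)/(p + 2*I)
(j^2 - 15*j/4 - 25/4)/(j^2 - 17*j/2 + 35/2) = (4*j + 5)/(2*(2*j - 7))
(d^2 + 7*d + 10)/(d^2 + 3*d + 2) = (d + 5)/(d + 1)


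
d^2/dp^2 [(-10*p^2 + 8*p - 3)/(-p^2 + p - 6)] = 2*(2*p^3 - 171*p^2 + 135*p + 297)/(p^6 - 3*p^5 + 21*p^4 - 37*p^3 + 126*p^2 - 108*p + 216)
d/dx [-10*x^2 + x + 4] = 1 - 20*x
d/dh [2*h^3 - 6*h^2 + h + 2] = 6*h^2 - 12*h + 1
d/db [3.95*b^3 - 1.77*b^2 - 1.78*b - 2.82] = 11.85*b^2 - 3.54*b - 1.78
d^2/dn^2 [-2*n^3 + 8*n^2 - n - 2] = 16 - 12*n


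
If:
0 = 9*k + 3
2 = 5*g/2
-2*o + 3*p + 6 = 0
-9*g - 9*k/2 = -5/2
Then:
No Solution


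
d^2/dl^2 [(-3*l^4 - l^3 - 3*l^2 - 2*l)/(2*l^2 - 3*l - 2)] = 6*l*(-4*l^5 + 18*l^4 - 15*l^3 - 61*l^2 - 42*l - 12)/(8*l^6 - 36*l^5 + 30*l^4 + 45*l^3 - 30*l^2 - 36*l - 8)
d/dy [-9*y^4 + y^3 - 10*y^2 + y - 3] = -36*y^3 + 3*y^2 - 20*y + 1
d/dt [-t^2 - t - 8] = -2*t - 1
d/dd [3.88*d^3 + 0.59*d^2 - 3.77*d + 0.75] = 11.64*d^2 + 1.18*d - 3.77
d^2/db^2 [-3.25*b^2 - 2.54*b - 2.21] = -6.50000000000000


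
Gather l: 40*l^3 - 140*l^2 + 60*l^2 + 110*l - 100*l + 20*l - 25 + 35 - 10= 40*l^3 - 80*l^2 + 30*l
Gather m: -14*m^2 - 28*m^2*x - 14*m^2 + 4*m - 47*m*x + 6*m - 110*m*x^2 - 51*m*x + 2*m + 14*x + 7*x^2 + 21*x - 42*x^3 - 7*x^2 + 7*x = m^2*(-28*x - 28) + m*(-110*x^2 - 98*x + 12) - 42*x^3 + 42*x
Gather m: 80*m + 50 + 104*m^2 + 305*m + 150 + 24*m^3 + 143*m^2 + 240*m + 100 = 24*m^3 + 247*m^2 + 625*m + 300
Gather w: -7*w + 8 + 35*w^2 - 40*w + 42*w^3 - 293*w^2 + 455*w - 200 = 42*w^3 - 258*w^2 + 408*w - 192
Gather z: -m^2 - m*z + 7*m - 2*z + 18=-m^2 + 7*m + z*(-m - 2) + 18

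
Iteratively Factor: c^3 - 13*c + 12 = (c + 4)*(c^2 - 4*c + 3) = (c - 3)*(c + 4)*(c - 1)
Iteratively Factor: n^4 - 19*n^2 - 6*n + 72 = (n - 4)*(n^3 + 4*n^2 - 3*n - 18) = (n - 4)*(n + 3)*(n^2 + n - 6) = (n - 4)*(n + 3)^2*(n - 2)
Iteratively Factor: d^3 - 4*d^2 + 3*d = (d - 1)*(d^2 - 3*d) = d*(d - 1)*(d - 3)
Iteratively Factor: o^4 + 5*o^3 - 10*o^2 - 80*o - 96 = (o + 2)*(o^3 + 3*o^2 - 16*o - 48) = (o - 4)*(o + 2)*(o^2 + 7*o + 12) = (o - 4)*(o + 2)*(o + 4)*(o + 3)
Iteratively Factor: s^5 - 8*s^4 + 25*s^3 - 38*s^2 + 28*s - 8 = (s - 2)*(s^4 - 6*s^3 + 13*s^2 - 12*s + 4) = (s - 2)*(s - 1)*(s^3 - 5*s^2 + 8*s - 4) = (s - 2)*(s - 1)^2*(s^2 - 4*s + 4) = (s - 2)^2*(s - 1)^2*(s - 2)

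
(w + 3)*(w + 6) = w^2 + 9*w + 18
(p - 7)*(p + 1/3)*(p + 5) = p^3 - 5*p^2/3 - 107*p/3 - 35/3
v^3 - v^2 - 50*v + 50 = (v - 1)*(v - 5*sqrt(2))*(v + 5*sqrt(2))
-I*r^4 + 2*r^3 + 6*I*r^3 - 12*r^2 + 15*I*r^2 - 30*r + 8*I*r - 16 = (r - 8)*(r + 1)*(r + 2*I)*(-I*r - I)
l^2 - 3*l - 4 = (l - 4)*(l + 1)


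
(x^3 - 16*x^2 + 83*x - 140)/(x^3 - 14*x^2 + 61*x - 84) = (x - 5)/(x - 3)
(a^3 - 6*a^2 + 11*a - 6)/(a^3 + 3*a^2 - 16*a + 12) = (a - 3)/(a + 6)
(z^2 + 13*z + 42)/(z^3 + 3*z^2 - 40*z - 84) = (z + 6)/(z^2 - 4*z - 12)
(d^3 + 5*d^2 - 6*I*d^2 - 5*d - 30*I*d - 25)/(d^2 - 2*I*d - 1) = (d^2 + 5*d*(1 - I) - 25*I)/(d - I)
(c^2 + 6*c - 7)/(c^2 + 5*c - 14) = (c - 1)/(c - 2)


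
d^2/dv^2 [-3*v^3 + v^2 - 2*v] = 2 - 18*v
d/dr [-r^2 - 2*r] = -2*r - 2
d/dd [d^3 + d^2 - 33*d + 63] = 3*d^2 + 2*d - 33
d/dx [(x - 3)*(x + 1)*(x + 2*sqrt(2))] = 3*x^2 - 4*x + 4*sqrt(2)*x - 4*sqrt(2) - 3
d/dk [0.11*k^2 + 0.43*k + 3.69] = 0.22*k + 0.43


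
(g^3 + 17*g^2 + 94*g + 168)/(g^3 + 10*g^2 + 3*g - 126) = (g + 4)/(g - 3)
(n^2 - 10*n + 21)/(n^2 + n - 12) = (n - 7)/(n + 4)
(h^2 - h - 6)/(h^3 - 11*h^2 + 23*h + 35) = (h^2 - h - 6)/(h^3 - 11*h^2 + 23*h + 35)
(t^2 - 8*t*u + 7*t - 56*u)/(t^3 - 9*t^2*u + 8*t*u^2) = (t + 7)/(t*(t - u))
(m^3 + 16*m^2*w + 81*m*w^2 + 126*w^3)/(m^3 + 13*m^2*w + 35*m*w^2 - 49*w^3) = (-m^2 - 9*m*w - 18*w^2)/(-m^2 - 6*m*w + 7*w^2)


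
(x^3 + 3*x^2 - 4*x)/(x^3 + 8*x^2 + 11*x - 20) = x/(x + 5)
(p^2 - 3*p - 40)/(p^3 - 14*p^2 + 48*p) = (p + 5)/(p*(p - 6))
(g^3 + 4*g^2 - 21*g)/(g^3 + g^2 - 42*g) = (g - 3)/(g - 6)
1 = 1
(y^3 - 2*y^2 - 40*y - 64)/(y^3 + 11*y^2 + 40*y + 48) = (y^2 - 6*y - 16)/(y^2 + 7*y + 12)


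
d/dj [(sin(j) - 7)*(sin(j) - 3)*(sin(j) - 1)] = (3*sin(j)^2 - 22*sin(j) + 31)*cos(j)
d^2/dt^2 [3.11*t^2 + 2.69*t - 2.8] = 6.22000000000000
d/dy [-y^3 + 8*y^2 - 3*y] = -3*y^2 + 16*y - 3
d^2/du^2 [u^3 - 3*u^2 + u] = 6*u - 6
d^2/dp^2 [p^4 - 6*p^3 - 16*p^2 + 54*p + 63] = 12*p^2 - 36*p - 32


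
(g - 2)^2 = g^2 - 4*g + 4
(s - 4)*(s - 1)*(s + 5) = s^3 - 21*s + 20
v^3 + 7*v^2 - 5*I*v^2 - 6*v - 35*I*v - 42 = (v + 7)*(v - 3*I)*(v - 2*I)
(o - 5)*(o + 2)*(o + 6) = o^3 + 3*o^2 - 28*o - 60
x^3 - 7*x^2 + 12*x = x*(x - 4)*(x - 3)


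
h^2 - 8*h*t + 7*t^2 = (h - 7*t)*(h - t)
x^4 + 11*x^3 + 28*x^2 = x^2*(x + 4)*(x + 7)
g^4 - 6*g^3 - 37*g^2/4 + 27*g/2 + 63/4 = (g - 7)*(g - 3/2)*(g + 1)*(g + 3/2)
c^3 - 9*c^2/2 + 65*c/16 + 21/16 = (c - 3)*(c - 7/4)*(c + 1/4)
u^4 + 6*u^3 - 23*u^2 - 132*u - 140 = (u - 5)*(u + 2)^2*(u + 7)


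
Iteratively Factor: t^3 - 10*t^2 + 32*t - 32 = (t - 4)*(t^2 - 6*t + 8) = (t - 4)*(t - 2)*(t - 4)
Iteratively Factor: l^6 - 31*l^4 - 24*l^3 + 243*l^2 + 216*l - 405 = (l - 3)*(l^5 + 3*l^4 - 22*l^3 - 90*l^2 - 27*l + 135) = (l - 3)*(l + 3)*(l^4 - 22*l^2 - 24*l + 45) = (l - 3)*(l + 3)^2*(l^3 - 3*l^2 - 13*l + 15) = (l - 3)*(l + 3)^3*(l^2 - 6*l + 5) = (l - 5)*(l - 3)*(l + 3)^3*(l - 1)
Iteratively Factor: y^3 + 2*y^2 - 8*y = (y + 4)*(y^2 - 2*y) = (y - 2)*(y + 4)*(y)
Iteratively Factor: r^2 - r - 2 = (r + 1)*(r - 2)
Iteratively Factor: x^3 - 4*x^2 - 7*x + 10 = (x - 1)*(x^2 - 3*x - 10) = (x - 1)*(x + 2)*(x - 5)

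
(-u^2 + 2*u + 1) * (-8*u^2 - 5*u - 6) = 8*u^4 - 11*u^3 - 12*u^2 - 17*u - 6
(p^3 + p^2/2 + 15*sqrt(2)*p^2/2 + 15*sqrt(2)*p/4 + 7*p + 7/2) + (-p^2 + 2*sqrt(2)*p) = p^3 - p^2/2 + 15*sqrt(2)*p^2/2 + 7*p + 23*sqrt(2)*p/4 + 7/2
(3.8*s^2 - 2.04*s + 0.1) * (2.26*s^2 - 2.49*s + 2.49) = 8.588*s^4 - 14.0724*s^3 + 14.7676*s^2 - 5.3286*s + 0.249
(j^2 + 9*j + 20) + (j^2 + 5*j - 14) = 2*j^2 + 14*j + 6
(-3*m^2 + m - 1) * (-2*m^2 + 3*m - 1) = 6*m^4 - 11*m^3 + 8*m^2 - 4*m + 1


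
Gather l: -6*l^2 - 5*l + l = -6*l^2 - 4*l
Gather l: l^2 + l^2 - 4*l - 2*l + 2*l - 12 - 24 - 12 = 2*l^2 - 4*l - 48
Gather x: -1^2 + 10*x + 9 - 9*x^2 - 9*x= -9*x^2 + x + 8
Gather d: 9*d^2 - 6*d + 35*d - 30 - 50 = 9*d^2 + 29*d - 80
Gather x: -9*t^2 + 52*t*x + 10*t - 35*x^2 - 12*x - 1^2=-9*t^2 + 10*t - 35*x^2 + x*(52*t - 12) - 1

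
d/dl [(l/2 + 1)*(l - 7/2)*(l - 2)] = 3*l^2/2 - 7*l/2 - 2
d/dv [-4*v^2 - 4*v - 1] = -8*v - 4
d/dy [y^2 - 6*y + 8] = 2*y - 6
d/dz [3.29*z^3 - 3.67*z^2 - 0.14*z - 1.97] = 9.87*z^2 - 7.34*z - 0.14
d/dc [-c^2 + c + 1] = 1 - 2*c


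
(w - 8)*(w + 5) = w^2 - 3*w - 40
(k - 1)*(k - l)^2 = k^3 - 2*k^2*l - k^2 + k*l^2 + 2*k*l - l^2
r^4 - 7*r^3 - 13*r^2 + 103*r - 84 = (r - 7)*(r - 3)*(r - 1)*(r + 4)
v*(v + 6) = v^2 + 6*v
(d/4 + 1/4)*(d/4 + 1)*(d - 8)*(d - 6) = d^4/16 - 9*d^3/16 - 9*d^2/8 + 23*d/2 + 12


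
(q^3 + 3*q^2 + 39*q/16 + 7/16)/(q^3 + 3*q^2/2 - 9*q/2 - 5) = (16*q^2 + 32*q + 7)/(8*(2*q^2 + q - 10))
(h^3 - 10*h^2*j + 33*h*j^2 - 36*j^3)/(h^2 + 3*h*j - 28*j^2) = (h^2 - 6*h*j + 9*j^2)/(h + 7*j)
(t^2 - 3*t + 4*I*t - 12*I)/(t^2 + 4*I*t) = (t - 3)/t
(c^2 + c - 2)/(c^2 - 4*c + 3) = (c + 2)/(c - 3)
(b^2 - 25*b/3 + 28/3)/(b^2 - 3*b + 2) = (3*b^2 - 25*b + 28)/(3*(b^2 - 3*b + 2))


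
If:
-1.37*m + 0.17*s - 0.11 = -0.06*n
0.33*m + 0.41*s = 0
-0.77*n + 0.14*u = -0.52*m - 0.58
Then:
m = 0.00743982683608618*u - 0.0441961141810358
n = 0.186842480460734*u + 0.723400026786833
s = 0.0355724821457117 - 0.00598815330709376*u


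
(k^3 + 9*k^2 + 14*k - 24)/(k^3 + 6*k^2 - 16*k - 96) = (k - 1)/(k - 4)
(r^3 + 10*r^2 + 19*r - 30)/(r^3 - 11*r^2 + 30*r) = (r^3 + 10*r^2 + 19*r - 30)/(r*(r^2 - 11*r + 30))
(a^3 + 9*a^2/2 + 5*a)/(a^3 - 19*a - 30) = a*(2*a + 5)/(2*(a^2 - 2*a - 15))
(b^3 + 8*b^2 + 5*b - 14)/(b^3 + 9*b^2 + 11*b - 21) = (b + 2)/(b + 3)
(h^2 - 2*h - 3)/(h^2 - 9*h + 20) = (h^2 - 2*h - 3)/(h^2 - 9*h + 20)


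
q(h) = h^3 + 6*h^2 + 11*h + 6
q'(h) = 3*h^2 + 12*h + 11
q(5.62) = 434.83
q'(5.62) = 173.19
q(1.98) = 59.06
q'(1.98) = 46.52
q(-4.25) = -9.14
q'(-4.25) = 14.19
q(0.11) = 7.28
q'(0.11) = 12.36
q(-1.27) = -0.34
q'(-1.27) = 0.60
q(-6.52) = -87.83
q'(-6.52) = 60.29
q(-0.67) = 1.02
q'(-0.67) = 4.31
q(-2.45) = 0.36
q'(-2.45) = -0.39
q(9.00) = 1320.00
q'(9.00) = 362.00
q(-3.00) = 0.00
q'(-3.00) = 2.00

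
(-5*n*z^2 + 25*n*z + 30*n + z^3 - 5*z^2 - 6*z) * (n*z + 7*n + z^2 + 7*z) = -5*n^2*z^3 - 10*n^2*z^2 + 205*n^2*z + 210*n^2 - 4*n*z^4 - 8*n*z^3 + 164*n*z^2 + 168*n*z + z^5 + 2*z^4 - 41*z^3 - 42*z^2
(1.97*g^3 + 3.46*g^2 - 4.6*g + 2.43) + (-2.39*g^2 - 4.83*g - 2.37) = 1.97*g^3 + 1.07*g^2 - 9.43*g + 0.0600000000000001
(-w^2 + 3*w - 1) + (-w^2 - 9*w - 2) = -2*w^2 - 6*w - 3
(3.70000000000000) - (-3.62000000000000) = 7.32000000000000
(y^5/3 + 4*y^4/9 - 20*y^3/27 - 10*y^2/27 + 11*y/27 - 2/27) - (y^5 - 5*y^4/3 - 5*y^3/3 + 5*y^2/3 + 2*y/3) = -2*y^5/3 + 19*y^4/9 + 25*y^3/27 - 55*y^2/27 - 7*y/27 - 2/27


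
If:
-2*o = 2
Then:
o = -1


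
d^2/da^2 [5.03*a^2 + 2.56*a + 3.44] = 10.0600000000000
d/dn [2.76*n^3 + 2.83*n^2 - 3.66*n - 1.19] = 8.28*n^2 + 5.66*n - 3.66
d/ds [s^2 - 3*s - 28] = 2*s - 3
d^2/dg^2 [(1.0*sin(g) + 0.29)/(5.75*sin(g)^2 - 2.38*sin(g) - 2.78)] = (-33.0625*sin(g)^5 - 52.0375*sin(g)^4 - 17.87905*sin(g)^3 + 43.959874*sin(g)^2 + 66.288456*sin(g) - 0.676147999999999)/(190.109375*sin(g)^6 - 236.06625*sin(g)^5 - 178.03035*sin(g)^4 + 214.784528*sin(g)^3 + 86.073804*sin(g)^2 - 55.180776*sin(g) - 21.484952)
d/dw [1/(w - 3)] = -1/(w - 3)^2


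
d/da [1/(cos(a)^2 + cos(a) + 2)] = (2*cos(a) + 1)*sin(a)/(cos(a)^2 + cos(a) + 2)^2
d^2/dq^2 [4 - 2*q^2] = -4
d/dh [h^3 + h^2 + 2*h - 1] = 3*h^2 + 2*h + 2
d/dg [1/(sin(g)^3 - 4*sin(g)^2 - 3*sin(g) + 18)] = -(3*sin(g) + 1)*cos(g)/((sin(g) - 3)^3*(sin(g) + 2)^2)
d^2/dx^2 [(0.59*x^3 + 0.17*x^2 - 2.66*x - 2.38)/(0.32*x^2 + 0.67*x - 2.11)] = (-1.11022302462516e-16*x^5 - 6.66133814775094e-16*x^4 + 0.708774*x^3 - 5.778066*x^2 + 1.92261*x - 11.357886)/(0.032768*x^6 + 0.205824*x^5 - 0.217248*x^4 - 2.413541*x^3 + 1.432479*x^2 + 8.948721*x - 9.393931)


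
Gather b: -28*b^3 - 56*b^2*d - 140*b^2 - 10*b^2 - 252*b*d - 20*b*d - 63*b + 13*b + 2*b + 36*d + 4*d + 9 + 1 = -28*b^3 + b^2*(-56*d - 150) + b*(-272*d - 48) + 40*d + 10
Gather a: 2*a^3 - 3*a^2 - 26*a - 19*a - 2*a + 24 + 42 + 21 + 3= 2*a^3 - 3*a^2 - 47*a + 90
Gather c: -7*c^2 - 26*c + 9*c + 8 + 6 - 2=-7*c^2 - 17*c + 12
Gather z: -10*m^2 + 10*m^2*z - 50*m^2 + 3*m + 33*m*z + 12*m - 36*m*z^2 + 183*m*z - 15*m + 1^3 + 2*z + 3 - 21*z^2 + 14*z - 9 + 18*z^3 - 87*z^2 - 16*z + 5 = -60*m^2 + 18*z^3 + z^2*(-36*m - 108) + z*(10*m^2 + 216*m)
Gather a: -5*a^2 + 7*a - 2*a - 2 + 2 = -5*a^2 + 5*a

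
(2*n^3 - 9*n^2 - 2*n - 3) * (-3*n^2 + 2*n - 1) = -6*n^5 + 31*n^4 - 14*n^3 + 14*n^2 - 4*n + 3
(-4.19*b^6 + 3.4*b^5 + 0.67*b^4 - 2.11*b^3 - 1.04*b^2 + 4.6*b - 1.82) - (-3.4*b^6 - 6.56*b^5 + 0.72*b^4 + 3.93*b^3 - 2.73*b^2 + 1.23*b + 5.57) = -0.79*b^6 + 9.96*b^5 - 0.0499999999999999*b^4 - 6.04*b^3 + 1.69*b^2 + 3.37*b - 7.39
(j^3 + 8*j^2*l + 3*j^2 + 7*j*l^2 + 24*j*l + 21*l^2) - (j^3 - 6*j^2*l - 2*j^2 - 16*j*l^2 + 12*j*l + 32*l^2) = 14*j^2*l + 5*j^2 + 23*j*l^2 + 12*j*l - 11*l^2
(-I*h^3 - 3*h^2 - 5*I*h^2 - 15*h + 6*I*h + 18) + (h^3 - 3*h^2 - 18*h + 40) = h^3 - I*h^3 - 6*h^2 - 5*I*h^2 - 33*h + 6*I*h + 58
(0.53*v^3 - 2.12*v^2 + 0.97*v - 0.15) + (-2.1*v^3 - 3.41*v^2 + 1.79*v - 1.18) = -1.57*v^3 - 5.53*v^2 + 2.76*v - 1.33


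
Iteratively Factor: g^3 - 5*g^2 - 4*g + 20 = (g - 5)*(g^2 - 4) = (g - 5)*(g - 2)*(g + 2)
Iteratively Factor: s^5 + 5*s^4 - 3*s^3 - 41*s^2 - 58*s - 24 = (s - 3)*(s^4 + 8*s^3 + 21*s^2 + 22*s + 8) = (s - 3)*(s + 1)*(s^3 + 7*s^2 + 14*s + 8) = (s - 3)*(s + 1)*(s + 2)*(s^2 + 5*s + 4) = (s - 3)*(s + 1)^2*(s + 2)*(s + 4)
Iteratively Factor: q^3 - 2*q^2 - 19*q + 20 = (q - 5)*(q^2 + 3*q - 4) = (q - 5)*(q - 1)*(q + 4)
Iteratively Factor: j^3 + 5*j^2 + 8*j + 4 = (j + 2)*(j^2 + 3*j + 2) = (j + 2)^2*(j + 1)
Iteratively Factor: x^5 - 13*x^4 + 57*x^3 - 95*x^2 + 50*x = (x - 1)*(x^4 - 12*x^3 + 45*x^2 - 50*x) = (x - 5)*(x - 1)*(x^3 - 7*x^2 + 10*x) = (x - 5)*(x - 2)*(x - 1)*(x^2 - 5*x) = x*(x - 5)*(x - 2)*(x - 1)*(x - 5)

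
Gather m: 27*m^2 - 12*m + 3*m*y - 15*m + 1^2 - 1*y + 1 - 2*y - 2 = 27*m^2 + m*(3*y - 27) - 3*y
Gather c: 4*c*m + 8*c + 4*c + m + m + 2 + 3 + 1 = c*(4*m + 12) + 2*m + 6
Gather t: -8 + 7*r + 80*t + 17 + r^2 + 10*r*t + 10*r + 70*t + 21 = r^2 + 17*r + t*(10*r + 150) + 30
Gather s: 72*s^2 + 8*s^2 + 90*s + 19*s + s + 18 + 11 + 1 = 80*s^2 + 110*s + 30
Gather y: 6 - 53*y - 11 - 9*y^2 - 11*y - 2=-9*y^2 - 64*y - 7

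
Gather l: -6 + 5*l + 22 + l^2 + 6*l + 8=l^2 + 11*l + 24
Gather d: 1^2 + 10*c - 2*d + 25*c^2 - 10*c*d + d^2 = 25*c^2 + 10*c + d^2 + d*(-10*c - 2) + 1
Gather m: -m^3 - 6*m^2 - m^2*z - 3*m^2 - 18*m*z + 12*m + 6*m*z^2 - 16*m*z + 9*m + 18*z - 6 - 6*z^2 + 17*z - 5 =-m^3 + m^2*(-z - 9) + m*(6*z^2 - 34*z + 21) - 6*z^2 + 35*z - 11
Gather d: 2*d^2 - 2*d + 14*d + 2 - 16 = 2*d^2 + 12*d - 14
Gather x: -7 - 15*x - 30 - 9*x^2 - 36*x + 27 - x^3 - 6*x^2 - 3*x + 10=-x^3 - 15*x^2 - 54*x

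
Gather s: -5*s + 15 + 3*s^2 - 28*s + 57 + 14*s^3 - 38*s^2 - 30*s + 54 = 14*s^3 - 35*s^2 - 63*s + 126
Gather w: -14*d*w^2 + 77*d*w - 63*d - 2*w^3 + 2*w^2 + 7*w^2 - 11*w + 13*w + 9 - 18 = -63*d - 2*w^3 + w^2*(9 - 14*d) + w*(77*d + 2) - 9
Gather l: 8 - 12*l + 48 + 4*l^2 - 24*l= 4*l^2 - 36*l + 56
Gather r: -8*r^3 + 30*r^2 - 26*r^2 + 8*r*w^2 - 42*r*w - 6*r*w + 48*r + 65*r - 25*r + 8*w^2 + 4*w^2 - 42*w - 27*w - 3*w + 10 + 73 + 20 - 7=-8*r^3 + 4*r^2 + r*(8*w^2 - 48*w + 88) + 12*w^2 - 72*w + 96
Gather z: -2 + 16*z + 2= 16*z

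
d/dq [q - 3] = 1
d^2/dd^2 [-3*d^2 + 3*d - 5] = -6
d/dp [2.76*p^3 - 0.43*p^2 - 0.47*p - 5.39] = 8.28*p^2 - 0.86*p - 0.47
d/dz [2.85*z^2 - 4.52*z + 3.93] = 5.7*z - 4.52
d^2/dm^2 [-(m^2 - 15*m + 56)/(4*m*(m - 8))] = 7/(2*m^3)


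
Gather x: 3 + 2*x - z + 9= 2*x - z + 12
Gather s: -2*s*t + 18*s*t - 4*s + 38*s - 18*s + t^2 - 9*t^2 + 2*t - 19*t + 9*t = s*(16*t + 16) - 8*t^2 - 8*t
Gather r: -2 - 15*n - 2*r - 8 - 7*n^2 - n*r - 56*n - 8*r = -7*n^2 - 71*n + r*(-n - 10) - 10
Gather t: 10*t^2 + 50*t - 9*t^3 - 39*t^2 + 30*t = -9*t^3 - 29*t^2 + 80*t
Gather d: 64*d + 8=64*d + 8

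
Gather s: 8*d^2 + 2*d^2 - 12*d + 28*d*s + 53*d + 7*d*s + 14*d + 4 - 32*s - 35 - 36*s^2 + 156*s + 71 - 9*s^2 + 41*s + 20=10*d^2 + 55*d - 45*s^2 + s*(35*d + 165) + 60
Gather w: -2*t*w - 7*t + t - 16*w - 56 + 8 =-6*t + w*(-2*t - 16) - 48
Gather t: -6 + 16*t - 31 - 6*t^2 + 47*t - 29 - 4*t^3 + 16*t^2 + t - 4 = -4*t^3 + 10*t^2 + 64*t - 70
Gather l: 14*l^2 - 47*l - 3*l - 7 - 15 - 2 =14*l^2 - 50*l - 24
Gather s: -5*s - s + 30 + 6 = 36 - 6*s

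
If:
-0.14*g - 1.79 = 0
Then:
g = -12.79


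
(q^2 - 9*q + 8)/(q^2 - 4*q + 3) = (q - 8)/(q - 3)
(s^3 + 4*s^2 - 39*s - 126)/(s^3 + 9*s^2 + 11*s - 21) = (s - 6)/(s - 1)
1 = 1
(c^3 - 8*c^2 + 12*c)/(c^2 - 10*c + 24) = c*(c - 2)/(c - 4)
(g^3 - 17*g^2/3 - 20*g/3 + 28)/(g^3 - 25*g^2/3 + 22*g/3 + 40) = (3*g^2 + g - 14)/(3*g^2 - 7*g - 20)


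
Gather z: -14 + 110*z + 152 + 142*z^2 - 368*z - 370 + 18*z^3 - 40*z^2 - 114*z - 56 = 18*z^3 + 102*z^2 - 372*z - 288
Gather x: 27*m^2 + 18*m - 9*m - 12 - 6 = 27*m^2 + 9*m - 18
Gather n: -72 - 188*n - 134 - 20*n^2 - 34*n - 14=-20*n^2 - 222*n - 220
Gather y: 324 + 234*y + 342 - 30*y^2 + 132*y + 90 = -30*y^2 + 366*y + 756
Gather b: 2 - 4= -2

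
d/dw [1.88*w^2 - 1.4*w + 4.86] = 3.76*w - 1.4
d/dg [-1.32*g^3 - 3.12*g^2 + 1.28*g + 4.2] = -3.96*g^2 - 6.24*g + 1.28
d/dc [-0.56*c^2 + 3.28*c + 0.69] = 3.28 - 1.12*c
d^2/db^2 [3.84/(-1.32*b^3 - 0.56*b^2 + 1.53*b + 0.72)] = ((30.4128*b + 4.3008)*(1.32*b^3 + 0.56*b^2 - 1.53*b - 0.72) - 3.84*(3.96*b^2 + 1.12*b - 1.53)*(7.92*b^2 + 2.24*b - 3.06))/(1.32*b^3 + 0.56*b^2 - 1.53*b - 0.72)^3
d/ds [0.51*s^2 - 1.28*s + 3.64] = 1.02*s - 1.28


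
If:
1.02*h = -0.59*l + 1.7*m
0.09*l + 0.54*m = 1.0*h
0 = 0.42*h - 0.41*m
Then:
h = 0.00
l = 0.00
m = 0.00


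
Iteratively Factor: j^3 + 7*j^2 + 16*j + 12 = (j + 3)*(j^2 + 4*j + 4) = (j + 2)*(j + 3)*(j + 2)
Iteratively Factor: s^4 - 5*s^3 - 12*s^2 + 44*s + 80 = (s + 2)*(s^3 - 7*s^2 + 2*s + 40) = (s - 4)*(s + 2)*(s^2 - 3*s - 10) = (s - 5)*(s - 4)*(s + 2)*(s + 2)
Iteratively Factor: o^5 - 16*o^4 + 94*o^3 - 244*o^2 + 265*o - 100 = (o - 5)*(o^4 - 11*o^3 + 39*o^2 - 49*o + 20) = (o - 5)*(o - 4)*(o^3 - 7*o^2 + 11*o - 5) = (o - 5)*(o - 4)*(o - 1)*(o^2 - 6*o + 5) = (o - 5)*(o - 4)*(o - 1)^2*(o - 5)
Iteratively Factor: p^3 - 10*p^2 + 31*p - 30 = (p - 3)*(p^2 - 7*p + 10) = (p - 5)*(p - 3)*(p - 2)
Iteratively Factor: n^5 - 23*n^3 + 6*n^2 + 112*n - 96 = (n + 3)*(n^4 - 3*n^3 - 14*n^2 + 48*n - 32) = (n - 1)*(n + 3)*(n^3 - 2*n^2 - 16*n + 32) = (n - 1)*(n + 3)*(n + 4)*(n^2 - 6*n + 8) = (n - 4)*(n - 1)*(n + 3)*(n + 4)*(n - 2)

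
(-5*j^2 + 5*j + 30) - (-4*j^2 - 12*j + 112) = -j^2 + 17*j - 82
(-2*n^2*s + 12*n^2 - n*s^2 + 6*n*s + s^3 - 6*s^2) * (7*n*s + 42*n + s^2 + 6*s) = -14*n^3*s^2 + 504*n^3 - 9*n^2*s^3 + 324*n^2*s + 6*n*s^4 - 216*n*s^2 + s^5 - 36*s^3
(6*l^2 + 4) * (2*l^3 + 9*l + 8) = 12*l^5 + 62*l^3 + 48*l^2 + 36*l + 32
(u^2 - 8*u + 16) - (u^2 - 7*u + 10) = 6 - u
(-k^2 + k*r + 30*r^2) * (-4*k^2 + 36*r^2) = 4*k^4 - 4*k^3*r - 156*k^2*r^2 + 36*k*r^3 + 1080*r^4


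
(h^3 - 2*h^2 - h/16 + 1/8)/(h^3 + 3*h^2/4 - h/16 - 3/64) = 4*(h - 2)/(4*h + 3)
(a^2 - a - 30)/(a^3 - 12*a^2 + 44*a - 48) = (a + 5)/(a^2 - 6*a + 8)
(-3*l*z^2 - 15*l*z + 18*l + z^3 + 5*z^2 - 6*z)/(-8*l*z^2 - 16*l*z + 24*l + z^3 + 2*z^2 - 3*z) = (-3*l*z - 18*l + z^2 + 6*z)/(-8*l*z - 24*l + z^2 + 3*z)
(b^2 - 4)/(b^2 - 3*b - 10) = (b - 2)/(b - 5)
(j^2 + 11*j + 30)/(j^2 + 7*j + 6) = (j + 5)/(j + 1)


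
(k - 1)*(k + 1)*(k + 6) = k^3 + 6*k^2 - k - 6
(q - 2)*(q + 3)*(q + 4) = q^3 + 5*q^2 - 2*q - 24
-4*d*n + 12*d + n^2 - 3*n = (-4*d + n)*(n - 3)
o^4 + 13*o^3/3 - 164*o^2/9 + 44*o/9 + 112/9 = (o - 2)*(o - 4/3)*(o + 2/3)*(o + 7)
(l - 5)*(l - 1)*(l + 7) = l^3 + l^2 - 37*l + 35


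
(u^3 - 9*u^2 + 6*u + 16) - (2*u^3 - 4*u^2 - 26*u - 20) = -u^3 - 5*u^2 + 32*u + 36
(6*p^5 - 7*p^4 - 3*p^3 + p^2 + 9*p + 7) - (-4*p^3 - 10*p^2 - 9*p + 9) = 6*p^5 - 7*p^4 + p^3 + 11*p^2 + 18*p - 2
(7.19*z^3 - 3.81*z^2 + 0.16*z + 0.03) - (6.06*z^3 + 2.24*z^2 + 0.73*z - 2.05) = 1.13*z^3 - 6.05*z^2 - 0.57*z + 2.08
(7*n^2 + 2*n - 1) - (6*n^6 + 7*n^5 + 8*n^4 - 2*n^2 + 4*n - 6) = -6*n^6 - 7*n^5 - 8*n^4 + 9*n^2 - 2*n + 5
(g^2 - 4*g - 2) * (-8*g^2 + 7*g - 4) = -8*g^4 + 39*g^3 - 16*g^2 + 2*g + 8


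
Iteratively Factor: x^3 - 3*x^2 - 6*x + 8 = (x - 4)*(x^2 + x - 2) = (x - 4)*(x + 2)*(x - 1)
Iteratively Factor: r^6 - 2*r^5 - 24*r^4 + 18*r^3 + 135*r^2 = (r - 5)*(r^5 + 3*r^4 - 9*r^3 - 27*r^2) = (r - 5)*(r + 3)*(r^4 - 9*r^2) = r*(r - 5)*(r + 3)*(r^3 - 9*r) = r*(r - 5)*(r + 3)^2*(r^2 - 3*r) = r*(r - 5)*(r - 3)*(r + 3)^2*(r)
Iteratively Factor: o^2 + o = (o)*(o + 1)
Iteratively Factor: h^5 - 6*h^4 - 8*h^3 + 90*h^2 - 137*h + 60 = (h - 1)*(h^4 - 5*h^3 - 13*h^2 + 77*h - 60) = (h - 3)*(h - 1)*(h^3 - 2*h^2 - 19*h + 20) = (h - 3)*(h - 1)^2*(h^2 - h - 20) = (h - 5)*(h - 3)*(h - 1)^2*(h + 4)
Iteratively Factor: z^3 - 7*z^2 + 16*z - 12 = (z - 2)*(z^2 - 5*z + 6) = (z - 2)^2*(z - 3)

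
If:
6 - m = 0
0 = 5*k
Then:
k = 0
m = 6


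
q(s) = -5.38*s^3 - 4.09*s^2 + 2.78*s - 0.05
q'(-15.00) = -3506.02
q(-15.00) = 17195.50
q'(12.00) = -2419.54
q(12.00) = -9852.29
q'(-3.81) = -200.34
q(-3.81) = 227.54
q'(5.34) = -501.14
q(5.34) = -921.06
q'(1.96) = -75.26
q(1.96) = -50.82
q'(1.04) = -23.18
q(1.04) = -7.63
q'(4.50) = -360.86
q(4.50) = -560.62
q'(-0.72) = 0.30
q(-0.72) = -2.16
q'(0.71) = -11.16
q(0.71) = -2.06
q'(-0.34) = 3.70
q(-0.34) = -1.26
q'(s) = -16.14*s^2 - 8.18*s + 2.78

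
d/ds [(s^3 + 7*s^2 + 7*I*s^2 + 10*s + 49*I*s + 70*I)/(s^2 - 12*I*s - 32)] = (s^4 - 24*I*s^3 - s^2*(22 + 133*I) - 28*s*(16 + 21*I) - 1160 - 1568*I)/(s^4 - 24*I*s^3 - 208*s^2 + 768*I*s + 1024)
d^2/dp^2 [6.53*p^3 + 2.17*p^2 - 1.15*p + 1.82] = 39.18*p + 4.34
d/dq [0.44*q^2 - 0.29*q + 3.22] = 0.88*q - 0.29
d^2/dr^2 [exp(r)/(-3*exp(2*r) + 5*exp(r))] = (-9*exp(r) - 15)*exp(r)/(27*exp(3*r) - 135*exp(2*r) + 225*exp(r) - 125)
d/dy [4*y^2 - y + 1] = 8*y - 1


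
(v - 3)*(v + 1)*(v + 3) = v^3 + v^2 - 9*v - 9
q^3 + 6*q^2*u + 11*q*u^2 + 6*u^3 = (q + u)*(q + 2*u)*(q + 3*u)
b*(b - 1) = b^2 - b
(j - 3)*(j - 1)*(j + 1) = j^3 - 3*j^2 - j + 3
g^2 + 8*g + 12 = (g + 2)*(g + 6)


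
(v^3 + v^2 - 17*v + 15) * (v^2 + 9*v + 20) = v^5 + 10*v^4 + 12*v^3 - 118*v^2 - 205*v + 300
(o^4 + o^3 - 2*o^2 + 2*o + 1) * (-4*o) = -4*o^5 - 4*o^4 + 8*o^3 - 8*o^2 - 4*o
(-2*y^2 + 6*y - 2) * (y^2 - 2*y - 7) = -2*y^4 + 10*y^3 - 38*y + 14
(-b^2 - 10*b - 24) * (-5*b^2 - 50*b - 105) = 5*b^4 + 100*b^3 + 725*b^2 + 2250*b + 2520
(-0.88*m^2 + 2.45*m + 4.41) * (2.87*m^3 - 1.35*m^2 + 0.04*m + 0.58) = -2.5256*m^5 + 8.2195*m^4 + 9.314*m^3 - 6.3659*m^2 + 1.5974*m + 2.5578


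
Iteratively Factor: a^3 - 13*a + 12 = (a + 4)*(a^2 - 4*a + 3) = (a - 3)*(a + 4)*(a - 1)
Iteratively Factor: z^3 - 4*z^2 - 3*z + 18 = (z - 3)*(z^2 - z - 6) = (z - 3)*(z + 2)*(z - 3)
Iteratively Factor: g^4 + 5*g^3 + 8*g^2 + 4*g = (g + 2)*(g^3 + 3*g^2 + 2*g) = (g + 1)*(g + 2)*(g^2 + 2*g) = (g + 1)*(g + 2)^2*(g)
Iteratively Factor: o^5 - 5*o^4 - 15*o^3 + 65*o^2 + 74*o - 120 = (o - 4)*(o^4 - o^3 - 19*o^2 - 11*o + 30) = (o - 4)*(o - 1)*(o^3 - 19*o - 30) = (o - 5)*(o - 4)*(o - 1)*(o^2 + 5*o + 6) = (o - 5)*(o - 4)*(o - 1)*(o + 3)*(o + 2)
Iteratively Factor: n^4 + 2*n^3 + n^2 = (n + 1)*(n^3 + n^2) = (n + 1)^2*(n^2) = n*(n + 1)^2*(n)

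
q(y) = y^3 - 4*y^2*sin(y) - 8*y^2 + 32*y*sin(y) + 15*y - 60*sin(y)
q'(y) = -4*y^2*cos(y) + 3*y^2 - 8*y*sin(y) + 32*y*cos(y) - 16*y + 32*sin(y) - 60*cos(y) + 15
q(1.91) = -6.27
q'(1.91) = 15.63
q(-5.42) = -742.22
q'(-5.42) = 18.99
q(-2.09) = 49.90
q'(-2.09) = 90.87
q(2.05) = -4.20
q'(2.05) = 13.82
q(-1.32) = 69.75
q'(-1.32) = -26.98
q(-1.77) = 69.46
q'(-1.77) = 33.03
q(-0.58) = 32.20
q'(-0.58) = -61.63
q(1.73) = -9.22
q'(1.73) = 16.86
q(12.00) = 891.22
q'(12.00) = 76.69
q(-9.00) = -1235.06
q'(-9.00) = 971.42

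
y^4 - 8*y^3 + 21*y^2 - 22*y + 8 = (y - 4)*(y - 2)*(y - 1)^2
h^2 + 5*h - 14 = (h - 2)*(h + 7)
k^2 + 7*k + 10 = (k + 2)*(k + 5)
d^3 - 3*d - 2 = (d - 2)*(d + 1)^2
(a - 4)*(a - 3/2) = a^2 - 11*a/2 + 6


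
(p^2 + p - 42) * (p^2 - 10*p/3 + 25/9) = p^4 - 7*p^3/3 - 383*p^2/9 + 1285*p/9 - 350/3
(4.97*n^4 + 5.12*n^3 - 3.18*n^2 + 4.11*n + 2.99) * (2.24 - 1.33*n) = -6.6101*n^5 + 4.3232*n^4 + 15.6982*n^3 - 12.5895*n^2 + 5.2297*n + 6.6976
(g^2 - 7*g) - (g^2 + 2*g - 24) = 24 - 9*g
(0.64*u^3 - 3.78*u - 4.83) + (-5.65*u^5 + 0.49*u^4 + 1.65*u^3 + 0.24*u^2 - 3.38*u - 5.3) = -5.65*u^5 + 0.49*u^4 + 2.29*u^3 + 0.24*u^2 - 7.16*u - 10.13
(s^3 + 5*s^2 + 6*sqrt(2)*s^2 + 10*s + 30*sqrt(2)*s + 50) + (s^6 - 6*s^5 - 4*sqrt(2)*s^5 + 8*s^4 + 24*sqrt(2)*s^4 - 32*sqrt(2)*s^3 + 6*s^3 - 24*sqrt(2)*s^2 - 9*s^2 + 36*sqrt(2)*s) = s^6 - 6*s^5 - 4*sqrt(2)*s^5 + 8*s^4 + 24*sqrt(2)*s^4 - 32*sqrt(2)*s^3 + 7*s^3 - 18*sqrt(2)*s^2 - 4*s^2 + 10*s + 66*sqrt(2)*s + 50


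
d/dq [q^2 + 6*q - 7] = 2*q + 6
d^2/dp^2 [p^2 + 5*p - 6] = 2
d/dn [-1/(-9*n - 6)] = -1/(3*n + 2)^2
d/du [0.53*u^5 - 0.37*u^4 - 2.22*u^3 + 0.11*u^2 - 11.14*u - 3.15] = 2.65*u^4 - 1.48*u^3 - 6.66*u^2 + 0.22*u - 11.14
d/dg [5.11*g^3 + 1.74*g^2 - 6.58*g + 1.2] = 15.33*g^2 + 3.48*g - 6.58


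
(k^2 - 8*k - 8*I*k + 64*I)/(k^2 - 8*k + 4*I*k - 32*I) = (k - 8*I)/(k + 4*I)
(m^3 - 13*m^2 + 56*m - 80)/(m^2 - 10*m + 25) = (m^2 - 8*m + 16)/(m - 5)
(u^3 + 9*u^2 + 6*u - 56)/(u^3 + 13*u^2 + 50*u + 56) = (u - 2)/(u + 2)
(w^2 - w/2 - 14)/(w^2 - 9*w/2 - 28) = (w - 4)/(w - 8)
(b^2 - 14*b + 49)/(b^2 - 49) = (b - 7)/(b + 7)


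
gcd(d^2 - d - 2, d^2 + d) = d + 1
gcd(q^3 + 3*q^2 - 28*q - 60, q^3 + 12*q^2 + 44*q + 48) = q^2 + 8*q + 12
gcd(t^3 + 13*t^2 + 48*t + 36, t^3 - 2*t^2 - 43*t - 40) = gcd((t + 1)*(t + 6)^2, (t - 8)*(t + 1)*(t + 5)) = t + 1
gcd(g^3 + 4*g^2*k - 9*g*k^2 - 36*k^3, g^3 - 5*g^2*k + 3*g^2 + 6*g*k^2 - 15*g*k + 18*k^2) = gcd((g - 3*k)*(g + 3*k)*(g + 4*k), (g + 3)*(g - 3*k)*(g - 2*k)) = g - 3*k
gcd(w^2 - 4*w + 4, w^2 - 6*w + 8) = w - 2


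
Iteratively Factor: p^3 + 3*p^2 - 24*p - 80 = (p - 5)*(p^2 + 8*p + 16) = (p - 5)*(p + 4)*(p + 4)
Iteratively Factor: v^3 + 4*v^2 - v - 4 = (v + 4)*(v^2 - 1) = (v + 1)*(v + 4)*(v - 1)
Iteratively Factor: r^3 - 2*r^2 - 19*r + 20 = (r - 5)*(r^2 + 3*r - 4) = (r - 5)*(r + 4)*(r - 1)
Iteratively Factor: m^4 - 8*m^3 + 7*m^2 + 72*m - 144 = (m - 4)*(m^3 - 4*m^2 - 9*m + 36) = (m - 4)*(m + 3)*(m^2 - 7*m + 12) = (m - 4)*(m - 3)*(m + 3)*(m - 4)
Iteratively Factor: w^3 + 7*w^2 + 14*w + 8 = (w + 1)*(w^2 + 6*w + 8) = (w + 1)*(w + 4)*(w + 2)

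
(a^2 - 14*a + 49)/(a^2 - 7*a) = (a - 7)/a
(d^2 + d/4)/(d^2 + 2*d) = (d + 1/4)/(d + 2)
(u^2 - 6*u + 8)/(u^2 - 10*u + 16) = (u - 4)/(u - 8)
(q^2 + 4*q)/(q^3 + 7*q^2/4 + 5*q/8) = 8*(q + 4)/(8*q^2 + 14*q + 5)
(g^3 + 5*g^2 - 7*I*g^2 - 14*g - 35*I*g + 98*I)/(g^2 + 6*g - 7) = (g^2 - g*(2 + 7*I) + 14*I)/(g - 1)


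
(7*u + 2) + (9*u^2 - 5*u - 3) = 9*u^2 + 2*u - 1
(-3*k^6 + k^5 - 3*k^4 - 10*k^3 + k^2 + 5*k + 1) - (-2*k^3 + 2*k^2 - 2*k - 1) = -3*k^6 + k^5 - 3*k^4 - 8*k^3 - k^2 + 7*k + 2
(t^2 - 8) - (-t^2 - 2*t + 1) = 2*t^2 + 2*t - 9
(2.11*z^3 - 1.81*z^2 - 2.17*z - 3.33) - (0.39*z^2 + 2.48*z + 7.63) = 2.11*z^3 - 2.2*z^2 - 4.65*z - 10.96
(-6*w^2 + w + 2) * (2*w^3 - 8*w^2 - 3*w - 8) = -12*w^5 + 50*w^4 + 14*w^3 + 29*w^2 - 14*w - 16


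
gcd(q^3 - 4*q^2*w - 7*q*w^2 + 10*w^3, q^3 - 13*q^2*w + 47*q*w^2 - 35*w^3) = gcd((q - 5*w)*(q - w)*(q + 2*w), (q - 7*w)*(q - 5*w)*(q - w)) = q^2 - 6*q*w + 5*w^2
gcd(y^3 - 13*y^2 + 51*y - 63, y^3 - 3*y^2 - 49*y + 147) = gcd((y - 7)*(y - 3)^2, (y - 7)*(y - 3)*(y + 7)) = y^2 - 10*y + 21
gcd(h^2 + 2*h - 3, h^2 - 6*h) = 1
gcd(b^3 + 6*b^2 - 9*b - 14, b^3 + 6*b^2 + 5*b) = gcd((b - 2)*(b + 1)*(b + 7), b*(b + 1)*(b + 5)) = b + 1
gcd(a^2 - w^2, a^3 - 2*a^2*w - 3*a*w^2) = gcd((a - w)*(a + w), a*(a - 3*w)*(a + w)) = a + w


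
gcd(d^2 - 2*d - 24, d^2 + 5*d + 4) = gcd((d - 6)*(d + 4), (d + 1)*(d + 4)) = d + 4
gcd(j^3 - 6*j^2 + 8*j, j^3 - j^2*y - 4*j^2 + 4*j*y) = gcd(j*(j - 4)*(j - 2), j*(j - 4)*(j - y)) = j^2 - 4*j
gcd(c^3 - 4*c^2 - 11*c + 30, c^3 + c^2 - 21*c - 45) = c^2 - 2*c - 15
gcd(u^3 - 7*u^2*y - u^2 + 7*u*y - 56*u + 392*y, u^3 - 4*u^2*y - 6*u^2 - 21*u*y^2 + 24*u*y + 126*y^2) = -u + 7*y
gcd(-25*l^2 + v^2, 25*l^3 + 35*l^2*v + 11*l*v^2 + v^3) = 5*l + v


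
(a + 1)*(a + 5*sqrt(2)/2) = a^2 + a + 5*sqrt(2)*a/2 + 5*sqrt(2)/2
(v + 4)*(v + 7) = v^2 + 11*v + 28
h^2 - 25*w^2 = (h - 5*w)*(h + 5*w)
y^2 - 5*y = y*(y - 5)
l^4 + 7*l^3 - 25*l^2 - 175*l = l*(l - 5)*(l + 5)*(l + 7)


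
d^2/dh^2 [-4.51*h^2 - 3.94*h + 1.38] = -9.02000000000000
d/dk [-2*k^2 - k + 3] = -4*k - 1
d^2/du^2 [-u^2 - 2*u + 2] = -2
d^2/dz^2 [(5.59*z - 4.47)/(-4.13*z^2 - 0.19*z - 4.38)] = (-(5.59*z - 4.47)*(8.26*z + 0.19)*(16.52*z + 0.38) + (138.5202*z - 34.798)*(4.13*z^2 + 0.19*z + 4.38))/(4.13*z^2 + 0.19*z + 4.38)^3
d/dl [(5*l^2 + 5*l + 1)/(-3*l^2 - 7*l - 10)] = (-20*l^2 - 94*l - 43)/(9*l^4 + 42*l^3 + 109*l^2 + 140*l + 100)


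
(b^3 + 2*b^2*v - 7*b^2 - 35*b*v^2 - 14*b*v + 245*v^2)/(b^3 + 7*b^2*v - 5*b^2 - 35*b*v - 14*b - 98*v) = (b - 5*v)/(b + 2)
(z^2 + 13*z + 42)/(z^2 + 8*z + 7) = (z + 6)/(z + 1)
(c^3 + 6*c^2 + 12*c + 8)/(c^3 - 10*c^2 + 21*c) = (c^3 + 6*c^2 + 12*c + 8)/(c*(c^2 - 10*c + 21))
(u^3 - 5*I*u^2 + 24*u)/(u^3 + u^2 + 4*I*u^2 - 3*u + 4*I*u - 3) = u*(u - 8*I)/(u^2 + u*(1 + I) + I)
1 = 1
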